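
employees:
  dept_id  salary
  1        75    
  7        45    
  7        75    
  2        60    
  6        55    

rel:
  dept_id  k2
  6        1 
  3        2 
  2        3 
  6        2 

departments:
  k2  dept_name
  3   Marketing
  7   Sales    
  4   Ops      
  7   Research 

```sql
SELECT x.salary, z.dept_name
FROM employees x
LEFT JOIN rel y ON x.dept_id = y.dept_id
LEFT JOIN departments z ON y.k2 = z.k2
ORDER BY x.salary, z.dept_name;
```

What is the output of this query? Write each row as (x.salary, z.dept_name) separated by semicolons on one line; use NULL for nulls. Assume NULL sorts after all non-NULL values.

Step 1 — x LEFT JOIN y on dept_id → 6 row(s).
Then LEFT JOIN `departments z` on k2: each of those 6 rows is kept; rows whose y.k2 has no match in z get NULL for z's columns.

(45, NULL); (55, NULL); (55, NULL); (60, Marketing); (75, NULL); (75, NULL)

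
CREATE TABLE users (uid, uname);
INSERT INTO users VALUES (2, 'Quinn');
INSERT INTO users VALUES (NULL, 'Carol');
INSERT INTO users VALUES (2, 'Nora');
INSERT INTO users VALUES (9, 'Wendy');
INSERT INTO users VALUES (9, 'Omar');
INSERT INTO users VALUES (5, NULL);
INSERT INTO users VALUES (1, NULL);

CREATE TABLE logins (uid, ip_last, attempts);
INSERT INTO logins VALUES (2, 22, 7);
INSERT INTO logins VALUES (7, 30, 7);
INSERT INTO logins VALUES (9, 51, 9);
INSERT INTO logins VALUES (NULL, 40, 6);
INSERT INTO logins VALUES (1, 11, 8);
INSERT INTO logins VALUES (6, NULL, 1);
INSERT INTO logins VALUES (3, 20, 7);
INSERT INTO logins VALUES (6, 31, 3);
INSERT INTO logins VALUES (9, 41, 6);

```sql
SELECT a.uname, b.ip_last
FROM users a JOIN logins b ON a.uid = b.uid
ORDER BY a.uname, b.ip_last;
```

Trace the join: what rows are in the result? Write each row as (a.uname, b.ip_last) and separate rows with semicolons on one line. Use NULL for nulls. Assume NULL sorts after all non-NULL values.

(Nora, 22); (Omar, 41); (Omar, 51); (Quinn, 22); (Wendy, 41); (Wendy, 51); (NULL, 11)

INNER JOIN keeps only pairs where the ON condition holds.
Matching on a.uid = b.uid. A NULL in a compared column never satisfies the condition.
- a row (uid=2): matches 1 b row(s) → 1 output row(s).
- a row (uid=NULL): no match → dropped.
- a row (uid=2): matches 1 b row(s) → 1 output row(s).
- a row (uid=9): matches 2 b row(s) → 2 output row(s).
- a row (uid=9): matches 2 b row(s) → 2 output row(s).
- a row (uid=5): no match → dropped.
- a row (uid=1): matches 1 b row(s) → 1 output row(s).
After projecting and ordering:
a.uname | b.ip_last
Nora | 22
Omar | 41
Omar | 51
Quinn | 22
Wendy | 41
Wendy | 51
NULL | 11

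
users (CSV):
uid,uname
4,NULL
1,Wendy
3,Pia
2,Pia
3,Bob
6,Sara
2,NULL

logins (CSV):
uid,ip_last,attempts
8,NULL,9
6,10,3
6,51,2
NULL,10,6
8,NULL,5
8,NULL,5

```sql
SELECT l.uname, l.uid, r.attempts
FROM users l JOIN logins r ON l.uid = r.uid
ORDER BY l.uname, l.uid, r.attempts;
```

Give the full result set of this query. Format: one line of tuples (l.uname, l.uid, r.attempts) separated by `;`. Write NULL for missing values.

(Sara, 6, 2); (Sara, 6, 3)

INNER JOIN keeps only pairs where the ON condition holds.
Matching on l.uid = r.uid. A NULL in a compared column never satisfies the condition.
Matched pairs: 2.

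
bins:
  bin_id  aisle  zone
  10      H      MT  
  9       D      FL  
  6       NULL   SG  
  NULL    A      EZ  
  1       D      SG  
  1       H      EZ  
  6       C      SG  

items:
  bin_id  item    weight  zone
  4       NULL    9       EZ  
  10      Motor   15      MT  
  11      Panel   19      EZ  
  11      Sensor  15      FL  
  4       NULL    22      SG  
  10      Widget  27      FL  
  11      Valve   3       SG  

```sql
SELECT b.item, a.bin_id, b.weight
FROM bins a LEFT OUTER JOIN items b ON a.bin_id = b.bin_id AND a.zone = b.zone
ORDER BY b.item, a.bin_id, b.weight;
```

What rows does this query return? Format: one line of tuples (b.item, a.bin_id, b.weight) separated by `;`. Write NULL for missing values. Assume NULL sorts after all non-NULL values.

(Motor, 10, 15); (NULL, 1, NULL); (NULL, 1, NULL); (NULL, 6, NULL); (NULL, 6, NULL); (NULL, 9, NULL); (NULL, NULL, NULL)

LEFT JOIN keeps every row from `bins`; unmatched rows get NULL for `items`'s columns.
Matching on a.bin_id = b.bin_id AND a.zone = b.zone. A NULL in a compared column never satisfies the condition.
- a row (bin_id=10, zone=MT): matches 1 b row(s) → 1 output row(s).
- a row (bin_id=9, zone=FL): no match → kept, b columns NULL.
- a row (bin_id=6, zone=SG): no match → kept, b columns NULL.
- a row (bin_id=NULL, zone=EZ): no match → kept, b columns NULL.
- a row (bin_id=1, zone=SG): no match → kept, b columns NULL.
- a row (bin_id=1, zone=EZ): no match → kept, b columns NULL.
- a row (bin_id=6, zone=SG): no match → kept, b columns NULL.
After projecting and ordering:
b.item | a.bin_id | b.weight
Motor | 10 | 15
NULL | 1 | NULL
NULL | 1 | NULL
NULL | 6 | NULL
NULL | 6 | NULL
NULL | 9 | NULL
NULL | NULL | NULL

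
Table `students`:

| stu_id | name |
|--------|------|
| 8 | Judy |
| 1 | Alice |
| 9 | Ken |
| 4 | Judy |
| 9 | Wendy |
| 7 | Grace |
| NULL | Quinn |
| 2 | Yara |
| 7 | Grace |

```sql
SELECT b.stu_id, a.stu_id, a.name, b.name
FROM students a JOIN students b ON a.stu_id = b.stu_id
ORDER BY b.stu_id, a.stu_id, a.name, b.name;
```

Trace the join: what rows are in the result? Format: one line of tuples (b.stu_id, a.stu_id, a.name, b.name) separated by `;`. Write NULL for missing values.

(1, 1, Alice, Alice); (2, 2, Yara, Yara); (4, 4, Judy, Judy); (7, 7, Grace, Grace); (7, 7, Grace, Grace); (7, 7, Grace, Grace); (7, 7, Grace, Grace); (8, 8, Judy, Judy); (9, 9, Ken, Ken); (9, 9, Ken, Wendy); (9, 9, Wendy, Ken); (9, 9, Wendy, Wendy)

INNER JOIN keeps only pairs where the ON condition holds.
Matching on a.stu_id = b.stu_id. A NULL in a compared column never satisfies the condition.
- a[0] stu_id=8 → 1 match(es) in b → 1 row(s).
- a[1] stu_id=1 → 1 match(es) in b → 1 row(s).
- a[2] stu_id=9 → 2 match(es) in b → 2 row(s).
- a[3] stu_id=4 → 1 match(es) in b → 1 row(s).
- a[4] stu_id=9 → 2 match(es) in b → 2 row(s).
- a[5] stu_id=7 → 2 match(es) in b → 2 row(s).
- a[6] stu_id=NULL → no match; dropped.
- a[7] stu_id=2 → 1 match(es) in b → 1 row(s).
- a[8] stu_id=7 → 2 match(es) in b → 2 row(s).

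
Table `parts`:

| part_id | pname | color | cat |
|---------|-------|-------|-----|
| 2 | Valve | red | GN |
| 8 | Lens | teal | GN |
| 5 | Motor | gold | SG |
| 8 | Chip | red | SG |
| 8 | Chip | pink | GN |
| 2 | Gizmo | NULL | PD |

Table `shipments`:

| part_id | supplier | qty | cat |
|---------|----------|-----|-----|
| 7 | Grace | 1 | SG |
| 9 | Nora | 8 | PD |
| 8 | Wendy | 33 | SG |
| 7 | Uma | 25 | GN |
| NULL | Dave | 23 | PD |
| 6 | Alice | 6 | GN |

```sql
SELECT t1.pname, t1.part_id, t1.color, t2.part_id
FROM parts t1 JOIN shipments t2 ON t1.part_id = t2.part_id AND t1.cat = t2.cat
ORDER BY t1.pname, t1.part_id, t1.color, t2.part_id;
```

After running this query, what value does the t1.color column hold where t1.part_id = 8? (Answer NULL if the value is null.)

red

INNER JOIN keeps only pairs where the ON condition holds.
Matching on t1.part_id = t2.part_id AND t1.cat = t2.cat. A NULL in a compared column never satisfies the condition.
- part_id=2, cat=GN: no matching t2 row, dropped.
- part_id=8, cat=GN: no matching t2 row, dropped.
- part_id=5, cat=SG: no matching t2 row, dropped.
- part_id=8, cat=SG: 1 matching t2 row(s), so 1 row(s) emitted.
- part_id=8, cat=GN: no matching t2 row, dropped.
- part_id=2, cat=PD: no matching t2 row, dropped.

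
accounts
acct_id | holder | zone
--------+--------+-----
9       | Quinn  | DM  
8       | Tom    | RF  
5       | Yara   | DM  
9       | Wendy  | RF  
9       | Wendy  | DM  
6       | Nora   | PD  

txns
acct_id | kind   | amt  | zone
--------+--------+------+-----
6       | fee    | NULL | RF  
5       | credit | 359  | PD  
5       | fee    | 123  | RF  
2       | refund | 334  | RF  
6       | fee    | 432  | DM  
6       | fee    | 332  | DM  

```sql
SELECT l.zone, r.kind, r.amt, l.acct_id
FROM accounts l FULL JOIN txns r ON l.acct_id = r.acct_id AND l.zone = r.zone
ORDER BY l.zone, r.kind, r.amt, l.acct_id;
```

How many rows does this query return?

FULL OUTER JOIN keeps every row from both sides; unmatched rows get NULL for the other side's columns.
Matching on l.acct_id = r.acct_id AND l.zone = r.zone.
- l (acct_id=9, zone=DM) has no partner → padded with NULL.
- l (acct_id=8, zone=RF) has no partner → padded with NULL.
- l (acct_id=5, zone=DM) has no partner → padded with NULL.
- l (acct_id=9, zone=RF) has no partner → padded with NULL.
- l (acct_id=9, zone=DM) has no partner → padded with NULL.
- l (acct_id=6, zone=PD) has no partner → padded with NULL.
- 6 r row(s) had no l match → kept, l columns NULL.
Total: 0 matched + 12 padded = 12 rows.

12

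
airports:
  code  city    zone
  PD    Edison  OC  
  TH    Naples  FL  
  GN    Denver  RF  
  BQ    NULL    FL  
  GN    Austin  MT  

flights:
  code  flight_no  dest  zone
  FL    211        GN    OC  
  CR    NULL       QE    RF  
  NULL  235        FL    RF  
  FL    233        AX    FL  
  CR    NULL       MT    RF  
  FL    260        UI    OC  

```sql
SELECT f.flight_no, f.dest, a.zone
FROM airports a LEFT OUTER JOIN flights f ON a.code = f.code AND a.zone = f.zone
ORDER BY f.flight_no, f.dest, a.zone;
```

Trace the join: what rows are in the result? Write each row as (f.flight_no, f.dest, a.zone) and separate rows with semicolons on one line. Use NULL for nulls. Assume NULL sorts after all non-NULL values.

(NULL, NULL, FL); (NULL, NULL, FL); (NULL, NULL, MT); (NULL, NULL, OC); (NULL, NULL, RF)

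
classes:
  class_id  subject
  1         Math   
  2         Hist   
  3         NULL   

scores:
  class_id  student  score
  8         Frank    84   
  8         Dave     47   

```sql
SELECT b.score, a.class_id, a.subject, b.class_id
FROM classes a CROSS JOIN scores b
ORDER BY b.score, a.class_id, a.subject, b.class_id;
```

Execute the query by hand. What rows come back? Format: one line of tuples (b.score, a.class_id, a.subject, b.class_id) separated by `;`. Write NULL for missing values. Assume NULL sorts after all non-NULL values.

(47, 1, Math, 8); (47, 2, Hist, 8); (47, 3, NULL, 8); (84, 1, Math, 8); (84, 2, Hist, 8); (84, 3, NULL, 8)

CROSS JOIN pairs every row of `classes` with every row of `scores`: 3 × 2 = 6 rows.
After projecting and ordering:
b.score | a.class_id | a.subject | b.class_id
47 | 1 | Math | 8
47 | 2 | Hist | 8
47 | 3 | NULL | 8
84 | 1 | Math | 8
84 | 2 | Hist | 8
84 | 3 | NULL | 8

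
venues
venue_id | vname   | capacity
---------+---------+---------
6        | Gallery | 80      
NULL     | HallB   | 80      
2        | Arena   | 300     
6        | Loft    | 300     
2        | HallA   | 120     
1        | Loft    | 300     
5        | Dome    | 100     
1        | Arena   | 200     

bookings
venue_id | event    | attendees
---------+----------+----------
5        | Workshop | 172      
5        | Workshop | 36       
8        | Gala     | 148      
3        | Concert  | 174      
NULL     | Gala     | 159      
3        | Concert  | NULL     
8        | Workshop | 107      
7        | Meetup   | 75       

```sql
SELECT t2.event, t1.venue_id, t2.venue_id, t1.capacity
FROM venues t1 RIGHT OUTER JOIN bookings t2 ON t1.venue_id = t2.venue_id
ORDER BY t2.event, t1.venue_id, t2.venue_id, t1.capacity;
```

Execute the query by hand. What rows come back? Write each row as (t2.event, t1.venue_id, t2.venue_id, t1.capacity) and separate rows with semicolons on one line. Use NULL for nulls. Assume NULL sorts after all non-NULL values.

(Concert, NULL, 3, NULL); (Concert, NULL, 3, NULL); (Gala, NULL, 8, NULL); (Gala, NULL, NULL, NULL); (Meetup, NULL, 7, NULL); (Workshop, 5, 5, 100); (Workshop, 5, 5, 100); (Workshop, NULL, 8, NULL)

RIGHT JOIN keeps every row from `bookings`; unmatched rows get NULL for `venues`'s columns.
Matching on t1.venue_id = t2.venue_id. A NULL in a compared column never satisfies the condition.
Matched pairs: 2; unmatched t2 rows kept: 6.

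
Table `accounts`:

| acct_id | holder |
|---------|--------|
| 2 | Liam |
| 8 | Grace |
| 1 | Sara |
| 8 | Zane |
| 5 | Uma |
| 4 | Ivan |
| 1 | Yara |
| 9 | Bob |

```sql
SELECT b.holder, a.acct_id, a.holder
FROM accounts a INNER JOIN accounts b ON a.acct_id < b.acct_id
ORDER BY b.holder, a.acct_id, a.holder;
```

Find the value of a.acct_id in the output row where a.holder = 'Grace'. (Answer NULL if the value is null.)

8

INNER JOIN keeps only pairs where the ON condition holds.
Matching on a.acct_id < b.acct_id.
Matched pairs: 26.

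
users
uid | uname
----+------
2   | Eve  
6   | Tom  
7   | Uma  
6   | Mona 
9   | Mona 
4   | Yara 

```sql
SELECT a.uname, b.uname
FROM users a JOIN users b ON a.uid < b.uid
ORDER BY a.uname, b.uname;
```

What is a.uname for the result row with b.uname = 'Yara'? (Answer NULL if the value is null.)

INNER JOIN keeps only pairs where the ON condition holds.
Matching on a.uid < b.uid.
- a row (uid=2): matches 5 b row(s) → 5 output row(s).
- a row (uid=6): matches 2 b row(s) → 2 output row(s).
- a row (uid=7): matches 1 b row(s) → 1 output row(s).
- a row (uid=6): matches 2 b row(s) → 2 output row(s).
- a row (uid=9): no match → dropped.
- a row (uid=4): matches 4 b row(s) → 4 output row(s).

Eve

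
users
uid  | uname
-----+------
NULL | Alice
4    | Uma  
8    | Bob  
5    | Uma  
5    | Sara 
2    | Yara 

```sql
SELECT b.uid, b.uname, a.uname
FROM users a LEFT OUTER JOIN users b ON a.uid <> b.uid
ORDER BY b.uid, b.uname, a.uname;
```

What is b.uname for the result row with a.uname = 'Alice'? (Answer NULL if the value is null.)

LEFT JOIN keeps every row from `users a`; unmatched rows get NULL for `users b`'s columns.
Matching on a.uid <> b.uid. A NULL in a compared column never satisfies the condition.
- a[0] uid=NULL → no match; kept with NULLs on the b side.
- a[1] uid=4 → 4 match(es) in b → 4 row(s).
- a[2] uid=8 → 4 match(es) in b → 4 row(s).
- a[3] uid=5 → 3 match(es) in b → 3 row(s).
- a[4] uid=5 → 3 match(es) in b → 3 row(s).
- a[5] uid=2 → 4 match(es) in b → 4 row(s).

NULL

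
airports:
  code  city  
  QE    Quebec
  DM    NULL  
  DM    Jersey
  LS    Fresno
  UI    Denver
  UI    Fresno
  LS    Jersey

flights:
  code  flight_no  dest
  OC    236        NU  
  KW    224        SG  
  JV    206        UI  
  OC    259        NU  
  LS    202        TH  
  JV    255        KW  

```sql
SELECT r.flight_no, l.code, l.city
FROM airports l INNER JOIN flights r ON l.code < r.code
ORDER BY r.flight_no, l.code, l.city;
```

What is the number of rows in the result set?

16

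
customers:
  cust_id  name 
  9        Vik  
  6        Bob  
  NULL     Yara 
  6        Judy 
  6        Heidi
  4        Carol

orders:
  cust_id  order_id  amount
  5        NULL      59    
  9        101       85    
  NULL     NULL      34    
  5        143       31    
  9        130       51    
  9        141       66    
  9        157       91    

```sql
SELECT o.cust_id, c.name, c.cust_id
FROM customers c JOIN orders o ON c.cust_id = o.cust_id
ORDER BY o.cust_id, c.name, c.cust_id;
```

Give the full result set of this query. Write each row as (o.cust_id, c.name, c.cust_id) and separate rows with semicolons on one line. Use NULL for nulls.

INNER JOIN keeps only pairs where the ON condition holds.
Matching on c.cust_id = o.cust_id. A NULL in a compared column never satisfies the condition.
- c row (cust_id=9): matches 4 o row(s) → 4 output row(s).
- c row (cust_id=6): no match → dropped.
- c row (cust_id=NULL): no match → dropped.
- c row (cust_id=6): no match → dropped.
- c row (cust_id=6): no match → dropped.
- c row (cust_id=4): no match → dropped.
After projecting and ordering:
o.cust_id | c.name | c.cust_id
9 | Vik | 9
9 | Vik | 9
9 | Vik | 9
9 | Vik | 9

(9, Vik, 9); (9, Vik, 9); (9, Vik, 9); (9, Vik, 9)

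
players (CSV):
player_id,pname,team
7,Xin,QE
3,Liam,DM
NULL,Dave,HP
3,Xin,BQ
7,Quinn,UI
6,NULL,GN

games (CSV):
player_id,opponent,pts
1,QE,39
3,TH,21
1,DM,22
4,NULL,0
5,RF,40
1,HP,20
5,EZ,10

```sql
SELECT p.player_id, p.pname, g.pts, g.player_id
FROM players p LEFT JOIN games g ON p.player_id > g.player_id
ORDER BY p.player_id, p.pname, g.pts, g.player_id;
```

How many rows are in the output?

LEFT JOIN keeps every row from `players`; unmatched rows get NULL for `games`'s columns.
Matching on p.player_id > g.player_id. A NULL in a compared column never satisfies the condition.
- player_id=7: 7 matching g row(s), so 7 row(s) emitted.
- player_id=3: 3 matching g row(s), so 3 row(s) emitted.
- player_id=NULL: no g row matches, row kept with g columns NULL.
- player_id=3: 3 matching g row(s), so 3 row(s) emitted.
- player_id=7: 7 matching g row(s), so 7 row(s) emitted.
- player_id=6: 7 matching g row(s), so 7 row(s) emitted.
Total: 27 matched + 1 padded = 28 rows.

28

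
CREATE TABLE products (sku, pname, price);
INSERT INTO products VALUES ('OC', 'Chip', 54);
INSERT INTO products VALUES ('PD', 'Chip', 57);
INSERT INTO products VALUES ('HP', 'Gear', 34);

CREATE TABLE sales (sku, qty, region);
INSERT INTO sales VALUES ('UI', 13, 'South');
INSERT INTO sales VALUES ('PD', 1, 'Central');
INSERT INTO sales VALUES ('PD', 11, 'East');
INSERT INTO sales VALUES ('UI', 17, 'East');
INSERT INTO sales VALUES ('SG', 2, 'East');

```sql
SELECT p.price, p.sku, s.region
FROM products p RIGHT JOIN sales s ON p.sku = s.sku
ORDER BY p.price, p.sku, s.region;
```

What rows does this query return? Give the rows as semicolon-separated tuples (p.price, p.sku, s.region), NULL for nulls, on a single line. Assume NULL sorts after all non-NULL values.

RIGHT JOIN keeps every row from `sales`; unmatched rows get NULL for `products`'s columns.
Matching on p.sku = s.sku.
- p[0] sku=OC → no match.
- p[1] sku=PD → 2 match(es) in s → 2 row(s).
- p[2] sku=HP → no match.
- plus 3 unmatched s row(s), each kept with NULL p columns.
After projecting and ordering:
p.price | p.sku | s.region
57 | PD | Central
57 | PD | East
NULL | NULL | East
NULL | NULL | East
NULL | NULL | South

(57, PD, Central); (57, PD, East); (NULL, NULL, East); (NULL, NULL, East); (NULL, NULL, South)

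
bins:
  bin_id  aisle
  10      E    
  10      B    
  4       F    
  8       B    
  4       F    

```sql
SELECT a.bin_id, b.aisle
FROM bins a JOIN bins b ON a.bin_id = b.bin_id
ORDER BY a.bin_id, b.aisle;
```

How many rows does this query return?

9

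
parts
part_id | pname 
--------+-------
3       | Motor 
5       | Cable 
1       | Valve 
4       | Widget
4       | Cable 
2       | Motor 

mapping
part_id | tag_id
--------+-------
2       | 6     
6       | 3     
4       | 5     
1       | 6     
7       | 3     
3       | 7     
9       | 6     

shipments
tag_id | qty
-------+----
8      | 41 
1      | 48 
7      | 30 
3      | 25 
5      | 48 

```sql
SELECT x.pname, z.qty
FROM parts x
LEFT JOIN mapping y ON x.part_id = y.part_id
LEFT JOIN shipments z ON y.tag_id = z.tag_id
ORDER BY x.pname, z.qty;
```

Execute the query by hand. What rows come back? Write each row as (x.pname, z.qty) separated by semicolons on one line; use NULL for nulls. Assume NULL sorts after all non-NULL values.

(Cable, 48); (Cable, NULL); (Motor, 30); (Motor, NULL); (Valve, NULL); (Widget, 48)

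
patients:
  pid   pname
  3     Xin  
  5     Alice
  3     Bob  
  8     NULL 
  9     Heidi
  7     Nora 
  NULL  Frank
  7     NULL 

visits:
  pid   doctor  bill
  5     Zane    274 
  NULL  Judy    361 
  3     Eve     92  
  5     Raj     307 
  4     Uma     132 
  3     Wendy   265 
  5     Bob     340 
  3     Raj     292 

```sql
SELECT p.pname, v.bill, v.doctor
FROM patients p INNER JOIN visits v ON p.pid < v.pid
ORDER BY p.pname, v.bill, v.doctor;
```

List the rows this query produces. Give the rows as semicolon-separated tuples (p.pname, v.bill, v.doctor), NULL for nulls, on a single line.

(Bob, 132, Uma); (Bob, 274, Zane); (Bob, 307, Raj); (Bob, 340, Bob); (Xin, 132, Uma); (Xin, 274, Zane); (Xin, 307, Raj); (Xin, 340, Bob)

INNER JOIN keeps only pairs where the ON condition holds.
Matching on p.pid < v.pid. A NULL in a compared column never satisfies the condition.
- pid=3: 4 matching v row(s), so 4 row(s) emitted.
- pid=5: no matching v row, dropped.
- pid=3: 4 matching v row(s), so 4 row(s) emitted.
- pid=8: no matching v row, dropped.
- pid=9: no matching v row, dropped.
- pid=7: no matching v row, dropped.
- pid=NULL: no matching v row, dropped.
- pid=7: no matching v row, dropped.
After projecting and ordering:
p.pname | v.bill | v.doctor
Bob | 132 | Uma
Bob | 274 | Zane
Bob | 307 | Raj
Bob | 340 | Bob
Xin | 132 | Uma
Xin | 274 | Zane
Xin | 307 | Raj
Xin | 340 | Bob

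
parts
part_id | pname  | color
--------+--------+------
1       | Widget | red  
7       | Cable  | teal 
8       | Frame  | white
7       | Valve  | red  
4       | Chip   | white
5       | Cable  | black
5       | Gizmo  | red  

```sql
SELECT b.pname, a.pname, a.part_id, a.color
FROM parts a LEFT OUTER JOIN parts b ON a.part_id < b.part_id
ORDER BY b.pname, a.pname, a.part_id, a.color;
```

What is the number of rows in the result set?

LEFT JOIN keeps every row from `parts a`; unmatched rows get NULL for `parts b`'s columns.
Matching on a.part_id < b.part_id.
- a row (part_id=1): matches 6 b row(s) → 6 output row(s).
- a row (part_id=7): matches 1 b row(s) → 1 output row(s).
- a row (part_id=8): no match → kept, b columns NULL.
- a row (part_id=7): matches 1 b row(s) → 1 output row(s).
- a row (part_id=4): matches 5 b row(s) → 5 output row(s).
- a row (part_id=5): matches 3 b row(s) → 3 output row(s).
- a row (part_id=5): matches 3 b row(s) → 3 output row(s).
Total: 19 matched + 1 padded = 20 rows.

20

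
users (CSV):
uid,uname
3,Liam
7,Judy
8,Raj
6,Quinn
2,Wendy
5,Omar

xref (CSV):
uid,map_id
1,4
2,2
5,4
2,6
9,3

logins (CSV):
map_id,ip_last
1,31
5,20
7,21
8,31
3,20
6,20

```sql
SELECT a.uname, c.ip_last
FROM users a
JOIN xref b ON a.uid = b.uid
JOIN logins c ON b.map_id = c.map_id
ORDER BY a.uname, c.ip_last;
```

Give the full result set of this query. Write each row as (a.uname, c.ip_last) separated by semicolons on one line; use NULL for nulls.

(Wendy, 20)

Joins associate left-to-right: users INNER JOIN xref on uid gives 3 intermediate row(s).
Then INNER JOIN `logins c` on map_id: keep only rows whose b.map_id appears in c.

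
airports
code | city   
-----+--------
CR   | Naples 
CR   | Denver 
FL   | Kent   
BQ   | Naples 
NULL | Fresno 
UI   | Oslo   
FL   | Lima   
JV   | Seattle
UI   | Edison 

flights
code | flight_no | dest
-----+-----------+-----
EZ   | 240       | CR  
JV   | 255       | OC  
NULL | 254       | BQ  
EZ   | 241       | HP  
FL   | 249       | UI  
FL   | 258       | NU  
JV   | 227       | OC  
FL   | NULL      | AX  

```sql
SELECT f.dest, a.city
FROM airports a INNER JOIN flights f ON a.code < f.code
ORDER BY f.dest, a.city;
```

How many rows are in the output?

25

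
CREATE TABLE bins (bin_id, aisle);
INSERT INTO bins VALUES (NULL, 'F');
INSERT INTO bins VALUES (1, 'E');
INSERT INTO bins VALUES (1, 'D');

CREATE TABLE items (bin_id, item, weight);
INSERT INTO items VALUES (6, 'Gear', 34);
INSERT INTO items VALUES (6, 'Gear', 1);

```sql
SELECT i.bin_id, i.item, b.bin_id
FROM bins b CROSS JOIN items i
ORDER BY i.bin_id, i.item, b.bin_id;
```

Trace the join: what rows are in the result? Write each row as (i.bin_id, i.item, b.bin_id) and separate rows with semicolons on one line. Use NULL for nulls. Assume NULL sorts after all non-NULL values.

(6, Gear, 1); (6, Gear, 1); (6, Gear, 1); (6, Gear, 1); (6, Gear, NULL); (6, Gear, NULL)

CROSS JOIN pairs every row of `bins` with every row of `items`: 3 × 2 = 6 rows.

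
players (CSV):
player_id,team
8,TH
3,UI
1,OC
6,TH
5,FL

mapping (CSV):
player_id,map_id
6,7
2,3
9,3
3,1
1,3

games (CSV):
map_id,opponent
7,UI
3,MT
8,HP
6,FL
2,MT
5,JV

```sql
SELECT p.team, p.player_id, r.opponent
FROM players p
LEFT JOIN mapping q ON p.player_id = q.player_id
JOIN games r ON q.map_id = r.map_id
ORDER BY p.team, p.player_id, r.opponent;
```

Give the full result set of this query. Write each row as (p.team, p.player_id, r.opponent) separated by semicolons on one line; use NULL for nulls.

(OC, 1, MT); (TH, 6, UI)

Evaluate left to right. First `players p LEFT JOIN mapping q` on player_id: 5 row(s).
Then INNER JOIN `games r` on map_id: keep only rows whose q.map_id appears in r.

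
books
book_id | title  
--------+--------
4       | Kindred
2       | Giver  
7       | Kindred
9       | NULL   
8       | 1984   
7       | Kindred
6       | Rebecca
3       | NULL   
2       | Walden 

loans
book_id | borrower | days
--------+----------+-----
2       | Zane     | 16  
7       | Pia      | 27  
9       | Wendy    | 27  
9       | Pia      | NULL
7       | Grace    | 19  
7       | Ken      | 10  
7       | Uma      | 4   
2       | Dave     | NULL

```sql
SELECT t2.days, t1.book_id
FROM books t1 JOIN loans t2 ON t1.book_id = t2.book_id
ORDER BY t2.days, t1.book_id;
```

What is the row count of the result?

14

INNER JOIN keeps only pairs where the ON condition holds.
Matching on t1.book_id = t2.book_id.
- book_id=4: no matching t2 row, dropped.
- book_id=2: 2 matching t2 row(s), so 2 row(s) emitted.
- book_id=7: 4 matching t2 row(s), so 4 row(s) emitted.
- book_id=9: 2 matching t2 row(s), so 2 row(s) emitted.
- book_id=8: no matching t2 row, dropped.
- book_id=7: 4 matching t2 row(s), so 4 row(s) emitted.
- book_id=6: no matching t2 row, dropped.
- book_id=3: no matching t2 row, dropped.
- book_id=2: 2 matching t2 row(s), so 2 row(s) emitted.
Total: 14 rows.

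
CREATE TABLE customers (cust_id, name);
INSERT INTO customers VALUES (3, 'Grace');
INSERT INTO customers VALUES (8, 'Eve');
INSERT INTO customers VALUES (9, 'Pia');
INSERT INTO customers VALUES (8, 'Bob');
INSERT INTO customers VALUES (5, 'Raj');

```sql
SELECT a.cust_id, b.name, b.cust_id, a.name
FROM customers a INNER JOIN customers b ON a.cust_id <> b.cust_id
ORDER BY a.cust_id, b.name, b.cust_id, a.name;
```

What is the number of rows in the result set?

18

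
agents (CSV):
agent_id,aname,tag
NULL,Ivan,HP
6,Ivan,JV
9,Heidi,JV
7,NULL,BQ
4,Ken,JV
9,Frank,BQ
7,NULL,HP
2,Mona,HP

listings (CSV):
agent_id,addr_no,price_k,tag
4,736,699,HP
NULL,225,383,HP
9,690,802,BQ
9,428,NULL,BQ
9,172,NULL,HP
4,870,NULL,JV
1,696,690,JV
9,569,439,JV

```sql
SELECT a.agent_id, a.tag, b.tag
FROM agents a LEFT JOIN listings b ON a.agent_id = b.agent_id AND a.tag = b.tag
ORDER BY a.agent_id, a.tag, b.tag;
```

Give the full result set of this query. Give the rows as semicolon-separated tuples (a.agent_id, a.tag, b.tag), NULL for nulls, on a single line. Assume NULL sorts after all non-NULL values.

LEFT JOIN keeps every row from `agents`; unmatched rows get NULL for `listings`'s columns.
Matching on a.agent_id = b.agent_id AND a.tag = b.tag. A NULL in a compared column never satisfies the condition.
Matched pairs: 4; unmatched a rows kept: 5.

(2, HP, NULL); (4, JV, JV); (6, JV, NULL); (7, BQ, NULL); (7, HP, NULL); (9, BQ, BQ); (9, BQ, BQ); (9, JV, JV); (NULL, HP, NULL)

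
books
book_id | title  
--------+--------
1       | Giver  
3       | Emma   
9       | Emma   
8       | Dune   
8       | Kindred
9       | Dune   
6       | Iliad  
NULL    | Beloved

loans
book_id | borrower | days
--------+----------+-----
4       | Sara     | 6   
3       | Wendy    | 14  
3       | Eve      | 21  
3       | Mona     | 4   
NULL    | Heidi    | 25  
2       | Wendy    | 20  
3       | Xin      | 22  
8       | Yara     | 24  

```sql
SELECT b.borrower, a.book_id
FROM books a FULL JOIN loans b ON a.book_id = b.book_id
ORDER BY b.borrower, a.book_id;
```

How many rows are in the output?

14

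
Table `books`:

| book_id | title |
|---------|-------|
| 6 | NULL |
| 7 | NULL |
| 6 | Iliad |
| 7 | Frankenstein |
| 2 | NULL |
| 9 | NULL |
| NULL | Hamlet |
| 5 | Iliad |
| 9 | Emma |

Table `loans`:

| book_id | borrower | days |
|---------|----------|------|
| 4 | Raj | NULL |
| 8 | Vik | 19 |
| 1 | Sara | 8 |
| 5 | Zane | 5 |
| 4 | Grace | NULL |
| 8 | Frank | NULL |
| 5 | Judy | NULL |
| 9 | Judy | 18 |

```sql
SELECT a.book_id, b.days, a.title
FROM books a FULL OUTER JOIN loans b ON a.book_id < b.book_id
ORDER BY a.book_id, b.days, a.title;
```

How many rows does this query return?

26

FULL OUTER JOIN keeps every row from both sides; unmatched rows get NULL for the other side's columns.
Matching on a.book_id < b.book_id. A NULL in a compared column never satisfies the condition.
Matched pairs: 22; unmatched a rows kept: 3; unmatched b rows kept: 1.
Total: 22 matched + 4 padded = 26 rows.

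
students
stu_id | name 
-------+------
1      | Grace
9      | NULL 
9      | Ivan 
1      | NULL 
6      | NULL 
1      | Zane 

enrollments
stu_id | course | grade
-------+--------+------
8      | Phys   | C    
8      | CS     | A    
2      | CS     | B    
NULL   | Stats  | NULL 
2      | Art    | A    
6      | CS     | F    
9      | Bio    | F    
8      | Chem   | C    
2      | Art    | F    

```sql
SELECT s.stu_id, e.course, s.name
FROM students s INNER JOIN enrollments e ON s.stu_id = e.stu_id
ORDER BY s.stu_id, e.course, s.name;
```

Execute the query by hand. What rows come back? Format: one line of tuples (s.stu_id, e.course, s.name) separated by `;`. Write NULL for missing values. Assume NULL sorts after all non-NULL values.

INNER JOIN keeps only pairs where the ON condition holds.
Matching on s.stu_id = e.stu_id. A NULL in a compared column never satisfies the condition.
- s (stu_id=1) has no partner → excluded.
- s (stu_id=9) pairs with 1 row(s) of e.
- s (stu_id=9) pairs with 1 row(s) of e.
- s (stu_id=1) has no partner → excluded.
- s (stu_id=6) pairs with 1 row(s) of e.
- s (stu_id=1) has no partner → excluded.
After projecting and ordering:
s.stu_id | e.course | s.name
6 | CS | NULL
9 | Bio | Ivan
9 | Bio | NULL

(6, CS, NULL); (9, Bio, Ivan); (9, Bio, NULL)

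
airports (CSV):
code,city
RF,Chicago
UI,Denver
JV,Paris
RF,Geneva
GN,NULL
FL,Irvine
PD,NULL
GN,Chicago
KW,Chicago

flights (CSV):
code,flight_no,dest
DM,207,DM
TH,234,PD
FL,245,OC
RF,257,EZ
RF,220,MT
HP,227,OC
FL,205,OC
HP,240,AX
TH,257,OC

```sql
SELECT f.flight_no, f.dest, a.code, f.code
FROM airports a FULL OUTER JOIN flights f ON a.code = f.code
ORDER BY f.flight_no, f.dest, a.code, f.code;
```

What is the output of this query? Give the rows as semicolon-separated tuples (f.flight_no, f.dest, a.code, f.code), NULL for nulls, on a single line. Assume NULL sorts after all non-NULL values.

(205, OC, FL, FL); (207, DM, NULL, DM); (220, MT, RF, RF); (220, MT, RF, RF); (227, OC, NULL, HP); (234, PD, NULL, TH); (240, AX, NULL, HP); (245, OC, FL, FL); (257, EZ, RF, RF); (257, EZ, RF, RF); (257, OC, NULL, TH); (NULL, NULL, GN, NULL); (NULL, NULL, GN, NULL); (NULL, NULL, JV, NULL); (NULL, NULL, KW, NULL); (NULL, NULL, PD, NULL); (NULL, NULL, UI, NULL)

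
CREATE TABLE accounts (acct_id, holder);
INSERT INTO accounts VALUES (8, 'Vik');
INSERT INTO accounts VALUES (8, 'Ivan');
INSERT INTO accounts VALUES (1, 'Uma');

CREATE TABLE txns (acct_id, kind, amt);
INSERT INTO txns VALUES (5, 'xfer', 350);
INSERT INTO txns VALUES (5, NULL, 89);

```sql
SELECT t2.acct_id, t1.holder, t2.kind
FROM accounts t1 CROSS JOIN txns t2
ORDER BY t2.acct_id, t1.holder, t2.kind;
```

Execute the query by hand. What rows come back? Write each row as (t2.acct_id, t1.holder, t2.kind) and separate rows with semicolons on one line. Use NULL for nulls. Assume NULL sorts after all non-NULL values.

(5, Ivan, xfer); (5, Ivan, NULL); (5, Uma, xfer); (5, Uma, NULL); (5, Vik, xfer); (5, Vik, NULL)

CROSS JOIN pairs every row of `accounts` with every row of `txns`: 3 × 2 = 6 rows.
After projecting and ordering:
t2.acct_id | t1.holder | t2.kind
5 | Ivan | xfer
5 | Ivan | NULL
5 | Uma | xfer
5 | Uma | NULL
5 | Vik | xfer
5 | Vik | NULL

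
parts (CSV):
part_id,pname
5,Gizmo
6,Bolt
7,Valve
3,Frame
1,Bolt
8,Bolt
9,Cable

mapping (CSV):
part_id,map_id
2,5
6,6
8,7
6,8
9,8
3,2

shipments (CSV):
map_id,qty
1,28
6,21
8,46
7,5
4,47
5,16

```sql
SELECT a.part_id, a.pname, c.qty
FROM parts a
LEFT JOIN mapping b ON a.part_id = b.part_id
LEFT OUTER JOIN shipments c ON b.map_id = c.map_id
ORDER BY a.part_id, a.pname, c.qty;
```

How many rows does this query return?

8

Evaluate left to right. First `parts a LEFT JOIN mapping b` on part_id: 8 row(s).
Then LEFT JOIN `shipments c` on map_id: each of those 8 rows is kept; rows whose b.map_id has no match in c get NULL for c's columns.
Result: 8 row(s).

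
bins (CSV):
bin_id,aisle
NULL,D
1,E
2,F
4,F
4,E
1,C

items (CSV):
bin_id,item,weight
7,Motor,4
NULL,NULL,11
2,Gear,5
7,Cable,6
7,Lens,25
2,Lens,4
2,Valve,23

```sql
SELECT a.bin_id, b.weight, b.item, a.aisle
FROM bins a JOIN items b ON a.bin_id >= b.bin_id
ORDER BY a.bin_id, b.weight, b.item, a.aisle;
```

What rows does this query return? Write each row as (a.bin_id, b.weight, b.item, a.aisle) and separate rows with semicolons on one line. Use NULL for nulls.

INNER JOIN keeps only pairs where the ON condition holds.
Matching on a.bin_id >= b.bin_id. A NULL in a compared column never satisfies the condition.
- a row (bin_id=NULL): no match → dropped.
- a row (bin_id=1): no match → dropped.
- a row (bin_id=2): matches 3 b row(s) → 3 output row(s).
- a row (bin_id=4): matches 3 b row(s) → 3 output row(s).
- a row (bin_id=4): matches 3 b row(s) → 3 output row(s).
- a row (bin_id=1): no match → dropped.
After projecting and ordering:
a.bin_id | b.weight | b.item | a.aisle
2 | 4 | Lens | F
2 | 5 | Gear | F
2 | 23 | Valve | F
4 | 4 | Lens | E
4 | 4 | Lens | F
4 | 5 | Gear | E
4 | 5 | Gear | F
4 | 23 | Valve | E
4 | 23 | Valve | F

(2, 4, Lens, F); (2, 5, Gear, F); (2, 23, Valve, F); (4, 4, Lens, E); (4, 4, Lens, F); (4, 5, Gear, E); (4, 5, Gear, F); (4, 23, Valve, E); (4, 23, Valve, F)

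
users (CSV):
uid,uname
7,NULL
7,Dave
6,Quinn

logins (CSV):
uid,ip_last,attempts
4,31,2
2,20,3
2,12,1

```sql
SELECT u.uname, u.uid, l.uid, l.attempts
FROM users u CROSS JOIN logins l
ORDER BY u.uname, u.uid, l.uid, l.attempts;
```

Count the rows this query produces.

9

CROSS JOIN pairs every row of `users` with every row of `logins`: 3 × 3 = 9 rows.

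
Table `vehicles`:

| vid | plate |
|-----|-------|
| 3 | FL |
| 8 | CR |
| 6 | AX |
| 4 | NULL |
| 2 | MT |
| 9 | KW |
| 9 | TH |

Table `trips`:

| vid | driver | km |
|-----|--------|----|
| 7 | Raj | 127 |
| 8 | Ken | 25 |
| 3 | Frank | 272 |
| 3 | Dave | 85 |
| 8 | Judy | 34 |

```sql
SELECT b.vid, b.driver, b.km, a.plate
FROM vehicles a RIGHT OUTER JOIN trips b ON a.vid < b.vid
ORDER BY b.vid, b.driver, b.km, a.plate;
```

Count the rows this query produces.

14

RIGHT JOIN keeps every row from `trips`; unmatched rows get NULL for `vehicles`'s columns.
Matching on a.vid < b.vid.
Matched pairs: 14; unmatched b rows kept: 0.
Total: 14 rows.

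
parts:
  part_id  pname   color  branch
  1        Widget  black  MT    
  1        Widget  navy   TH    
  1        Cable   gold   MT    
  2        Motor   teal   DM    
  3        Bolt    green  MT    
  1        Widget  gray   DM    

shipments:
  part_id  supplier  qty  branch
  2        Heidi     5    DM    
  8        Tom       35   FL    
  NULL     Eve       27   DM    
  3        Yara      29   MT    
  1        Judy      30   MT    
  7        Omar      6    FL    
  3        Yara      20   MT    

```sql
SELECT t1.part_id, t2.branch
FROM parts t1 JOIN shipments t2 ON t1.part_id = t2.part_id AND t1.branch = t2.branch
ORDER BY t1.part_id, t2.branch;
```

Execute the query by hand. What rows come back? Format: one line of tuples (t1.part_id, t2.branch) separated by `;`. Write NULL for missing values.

INNER JOIN keeps only pairs where the ON condition holds.
Matching on t1.part_id = t2.part_id AND t1.branch = t2.branch. A NULL in a compared column never satisfies the condition.
- t1[0] part_id=1, branch=MT → 1 match(es) in t2 → 1 row(s).
- t1[1] part_id=1, branch=TH → no match; dropped.
- t1[2] part_id=1, branch=MT → 1 match(es) in t2 → 1 row(s).
- t1[3] part_id=2, branch=DM → 1 match(es) in t2 → 1 row(s).
- t1[4] part_id=3, branch=MT → 2 match(es) in t2 → 2 row(s).
- t1[5] part_id=1, branch=DM → no match; dropped.
After projecting and ordering:
t1.part_id | t2.branch
1 | MT
1 | MT
2 | DM
3 | MT
3 | MT

(1, MT); (1, MT); (2, DM); (3, MT); (3, MT)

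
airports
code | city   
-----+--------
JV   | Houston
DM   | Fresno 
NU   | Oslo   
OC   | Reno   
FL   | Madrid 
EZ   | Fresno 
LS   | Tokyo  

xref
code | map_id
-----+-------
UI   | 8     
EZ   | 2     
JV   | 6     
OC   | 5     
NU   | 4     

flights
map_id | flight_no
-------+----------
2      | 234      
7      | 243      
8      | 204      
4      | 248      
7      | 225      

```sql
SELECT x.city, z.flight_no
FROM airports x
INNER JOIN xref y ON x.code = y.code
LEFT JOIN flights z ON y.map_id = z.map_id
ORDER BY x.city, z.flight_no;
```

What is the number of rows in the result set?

Joins associate left-to-right: airports INNER JOIN xref on code gives 4 intermediate row(s).
Then LEFT JOIN `flights z` on map_id: each of those 4 rows is kept; rows whose y.map_id has no match in z get NULL for z's columns.
Result: 4 row(s).

4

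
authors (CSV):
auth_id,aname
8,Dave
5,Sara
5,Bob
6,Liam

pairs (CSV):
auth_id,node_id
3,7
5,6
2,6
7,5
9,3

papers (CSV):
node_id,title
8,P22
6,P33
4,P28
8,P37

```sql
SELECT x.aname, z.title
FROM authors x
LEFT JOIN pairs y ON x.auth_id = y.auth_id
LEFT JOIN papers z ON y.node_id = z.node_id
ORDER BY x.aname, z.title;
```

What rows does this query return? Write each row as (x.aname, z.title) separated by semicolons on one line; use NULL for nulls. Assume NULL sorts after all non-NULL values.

Joins associate left-to-right: authors LEFT JOIN pairs on auth_id gives 4 intermediate row(s).
Then LEFT JOIN `papers z` on node_id: each of those 4 rows is kept; rows whose y.node_id has no match in z get NULL for z's columns.

(Bob, P33); (Dave, NULL); (Liam, NULL); (Sara, P33)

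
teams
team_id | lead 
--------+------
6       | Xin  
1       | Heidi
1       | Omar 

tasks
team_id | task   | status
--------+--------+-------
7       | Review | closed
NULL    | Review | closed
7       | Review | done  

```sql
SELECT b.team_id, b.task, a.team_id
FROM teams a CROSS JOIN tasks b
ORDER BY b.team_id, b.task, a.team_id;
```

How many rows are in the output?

9

CROSS JOIN pairs every row of `teams` with every row of `tasks`: 3 × 3 = 9 rows.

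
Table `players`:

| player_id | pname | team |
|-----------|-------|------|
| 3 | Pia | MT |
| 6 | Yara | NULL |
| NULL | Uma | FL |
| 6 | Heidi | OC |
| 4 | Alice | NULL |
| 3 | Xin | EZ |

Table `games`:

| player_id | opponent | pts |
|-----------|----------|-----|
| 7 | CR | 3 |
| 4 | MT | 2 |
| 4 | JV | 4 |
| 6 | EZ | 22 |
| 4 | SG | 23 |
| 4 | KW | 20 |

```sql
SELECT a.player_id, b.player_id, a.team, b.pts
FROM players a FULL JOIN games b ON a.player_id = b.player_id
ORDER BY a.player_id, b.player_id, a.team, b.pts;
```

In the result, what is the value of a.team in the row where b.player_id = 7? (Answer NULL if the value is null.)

FULL OUTER JOIN keeps every row from both sides; unmatched rows get NULL for the other side's columns.
Matching on a.player_id = b.player_id. A NULL in a compared column never satisfies the condition.
- a row (player_id=3): no match → kept, b columns NULL.
- a row (player_id=6): matches 1 b row(s) → 1 output row(s).
- a row (player_id=NULL): no match → kept, b columns NULL.
- a row (player_id=6): matches 1 b row(s) → 1 output row(s).
- a row (player_id=4): matches 4 b row(s) → 4 output row(s).
- a row (player_id=3): no match → kept, b columns NULL.
- plus 1 unmatched b row(s), each kept with NULL a columns.

NULL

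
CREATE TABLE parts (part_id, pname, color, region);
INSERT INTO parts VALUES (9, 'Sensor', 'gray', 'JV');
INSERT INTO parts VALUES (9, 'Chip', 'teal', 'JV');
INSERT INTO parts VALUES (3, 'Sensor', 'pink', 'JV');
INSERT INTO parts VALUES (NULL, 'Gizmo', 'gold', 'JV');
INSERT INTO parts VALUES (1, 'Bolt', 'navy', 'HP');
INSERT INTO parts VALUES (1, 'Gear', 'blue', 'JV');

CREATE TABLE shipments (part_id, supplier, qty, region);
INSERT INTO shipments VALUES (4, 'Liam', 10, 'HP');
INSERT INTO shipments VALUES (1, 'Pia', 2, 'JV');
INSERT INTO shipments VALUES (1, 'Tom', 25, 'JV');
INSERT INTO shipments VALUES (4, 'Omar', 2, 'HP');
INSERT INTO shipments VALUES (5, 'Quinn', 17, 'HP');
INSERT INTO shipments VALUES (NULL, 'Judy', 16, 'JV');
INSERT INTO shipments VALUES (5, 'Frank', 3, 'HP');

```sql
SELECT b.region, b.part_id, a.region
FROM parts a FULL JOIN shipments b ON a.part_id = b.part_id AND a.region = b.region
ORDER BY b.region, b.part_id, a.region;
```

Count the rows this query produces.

FULL OUTER JOIN keeps every row from both sides; unmatched rows get NULL for the other side's columns.
Matching on a.part_id = b.part_id AND a.region = b.region. A NULL in a compared column never satisfies the condition.
- part_id=9, region=JV: no b row matches, row kept with b columns NULL.
- part_id=9, region=JV: no b row matches, row kept with b columns NULL.
- part_id=3, region=JV: no b row matches, row kept with b columns NULL.
- part_id=NULL, region=JV: no b row matches, row kept with b columns NULL.
- part_id=1, region=HP: no b row matches, row kept with b columns NULL.
- part_id=1, region=JV: 2 matching b row(s), so 2 row(s) emitted.
- plus 5 unmatched b row(s), each kept with NULL a columns.
Total: 2 matched + 10 padded = 12 rows.

12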